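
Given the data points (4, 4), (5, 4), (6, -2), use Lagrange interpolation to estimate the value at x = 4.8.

Lagrange interpolation formula:
P(x) = Σ yᵢ × Lᵢ(x)
where Lᵢ(x) = Π_{j≠i} (x - xⱼ)/(xᵢ - xⱼ)

L_0(4.8) = (4.8 - 5)/(4 - 5) × (4.8 - 6)/(4 - 6) = 0.120000
L_1(4.8) = (4.8 - 4)/(5 - 4) × (4.8 - 6)/(5 - 6) = 0.960000
L_2(4.8) = (4.8 - 4)/(6 - 4) × (4.8 - 5)/(6 - 5) = -0.080000

P(4.8) = 4×L_0(4.8) + 4×L_1(4.8) + (-2)×L_2(4.8)
P(4.8) = 4.480000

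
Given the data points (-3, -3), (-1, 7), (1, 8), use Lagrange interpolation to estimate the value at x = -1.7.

Lagrange interpolation formula:
P(x) = Σ yᵢ × Lᵢ(x)
where Lᵢ(x) = Π_{j≠i} (x - xⱼ)/(xᵢ - xⱼ)

L_0(-1.7) = (-1.7 - (-1))/(-3 - (-1)) × (-1.7 - 1)/(-3 - 1) = 0.236250
L_1(-1.7) = (-1.7 - (-3))/(-1 - (-3)) × (-1.7 - 1)/(-1 - 1) = 0.877500
L_2(-1.7) = (-1.7 - (-3))/(1 - (-3)) × (-1.7 - (-1))/(1 - (-1)) = -0.113750

P(-1.7) = (-3)×L_0(-1.7) + 7×L_1(-1.7) + 8×L_2(-1.7)
P(-1.7) = 4.523750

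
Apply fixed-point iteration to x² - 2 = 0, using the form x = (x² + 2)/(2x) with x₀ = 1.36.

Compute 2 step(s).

Equation: x² - 2 = 0
Fixed-point form: x = (x² + 2)/(2x)
x₀ = 1.36

x_1 = g(1.360000) = 1.415294
x_2 = g(1.415294) = 1.414214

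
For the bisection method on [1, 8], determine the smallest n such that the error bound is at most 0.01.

We need (b-a)/2^n ≤ 0.01
(8 - 1)/2^n ≤ 0.01
7/2^n ≤ 0.01
2^n ≥ 700
n ≥ log₂(700) = 9.45
n ≥ 10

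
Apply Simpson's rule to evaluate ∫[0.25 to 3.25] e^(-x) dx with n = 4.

f(x) = e^(-x)
a = 0.25, b = 3.25, n = 4
h = (b - a)/n = 0.750000

Simpson's rule: (h/3)[f(x₀) + 4f(x₁) + 2f(x₂) + ... + f(xₙ)]

x_0 = 0.2500, f(x_0) = 0.778801, coefficient = 1
x_1 = 1.0000, f(x_1) = 0.367879, coefficient = 4
x_2 = 1.7500, f(x_2) = 0.173774, coefficient = 2
x_3 = 2.5000, f(x_3) = 0.082085, coefficient = 4
x_4 = 3.2500, f(x_4) = 0.038774, coefficient = 1

I ≈ (0.750000/3) × 2.964981 = 0.741245
Exact value: 0.740027
Error: 0.001219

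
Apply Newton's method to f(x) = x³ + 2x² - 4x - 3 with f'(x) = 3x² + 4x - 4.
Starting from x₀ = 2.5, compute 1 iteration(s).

f(x) = x³ + 2x² - 4x - 3
f'(x) = 3x² + 4x - 4
x₀ = 2.5

Newton-Raphson formula: x_{n+1} = x_n - f(x_n)/f'(x_n)

Iteration 1:
  f(2.500000) = 15.125000
  f'(2.500000) = 24.750000
  x_1 = 2.500000 - 15.125000/24.750000 = 1.888889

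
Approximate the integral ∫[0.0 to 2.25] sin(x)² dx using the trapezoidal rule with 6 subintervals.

f(x) = sin(x)²
a = 0.0, b = 2.25, n = 6
h = (b - a)/n = 0.375000

Trapezoidal rule: (h/2)[f(x₀) + 2f(x₁) + 2f(x₂) + ... + f(xₙ)]

x_0 = 0.0000, f(x_0) = 0.000000, coefficient = 1
x_1 = 0.3750, f(x_1) = 0.134156, coefficient = 2
x_2 = 0.7500, f(x_2) = 0.464631, coefficient = 2
x_3 = 1.1250, f(x_3) = 0.814087, coefficient = 2
x_4 = 1.5000, f(x_4) = 0.994996, coefficient = 2
x_5 = 1.8750, f(x_5) = 0.910280, coefficient = 2
x_6 = 2.2500, f(x_6) = 0.605398, coefficient = 1

I ≈ (0.375000/2) × 7.241697 = 1.357818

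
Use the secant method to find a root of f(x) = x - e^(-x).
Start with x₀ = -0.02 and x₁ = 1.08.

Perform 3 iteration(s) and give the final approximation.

f(x) = x - e^(-x)
x₀ = -0.02, x₁ = 1.08

Secant formula: x_{n+1} = x_n - f(x_n)(x_n - x_{n-1})/(f(x_n) - f(x_{n-1}))

Iteration 1:
  f(-0.020000) = -1.040201
  f(1.080000) = 0.740404
  x_2 = 1.080000 - 0.740404×(1.080000 - (-0.020000))/(0.740404 - (-1.040201))
       = 0.622602
Iteration 2:
  f(1.080000) = 0.740404
  f(0.622602) = 0.086056
  x_3 = 0.622602 - 0.086056×(0.622602 - 1.080000)/(0.086056 - 0.740404)
       = 0.562448
Iteration 3:
  f(0.622602) = 0.086056
  f(0.562448) = -0.007364
  x_4 = 0.562448 - (-0.007364)×(0.562448 - 0.622602)/(-0.007364 - 0.086056)
       = 0.567190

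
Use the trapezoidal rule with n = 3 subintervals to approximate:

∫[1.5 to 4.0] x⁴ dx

f(x) = x⁴
a = 1.5, b = 4.0, n = 3
h = (b - a)/n = 0.833333

Trapezoidal rule: (h/2)[f(x₀) + 2f(x₁) + 2f(x₂) + ... + f(xₙ)]

x_0 = 1.5000, f(x_0) = 5.062500, coefficient = 1
x_1 = 2.3333, f(x_1) = 29.641975, coefficient = 2
x_2 = 3.1667, f(x_2) = 100.556327, coefficient = 2
x_3 = 4.0000, f(x_3) = 256.000000, coefficient = 1

I ≈ (0.833333/2) × 521.459105 = 217.274627
Exact value: 203.281250
Error: 13.993377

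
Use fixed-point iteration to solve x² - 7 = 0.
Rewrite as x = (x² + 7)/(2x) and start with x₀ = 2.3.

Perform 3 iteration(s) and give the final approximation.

Equation: x² - 7 = 0
Fixed-point form: x = (x² + 7)/(2x)
x₀ = 2.3

x_1 = g(2.300000) = 2.671739
x_2 = g(2.671739) = 2.645878
x_3 = g(2.645878) = 2.645751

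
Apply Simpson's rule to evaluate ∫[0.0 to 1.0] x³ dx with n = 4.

f(x) = x³
a = 0.0, b = 1.0, n = 4
h = (b - a)/n = 0.250000

Simpson's rule: (h/3)[f(x₀) + 4f(x₁) + 2f(x₂) + ... + f(xₙ)]

x_0 = 0.0000, f(x_0) = 0.000000, coefficient = 1
x_1 = 0.2500, f(x_1) = 0.015625, coefficient = 4
x_2 = 0.5000, f(x_2) = 0.125000, coefficient = 2
x_3 = 0.7500, f(x_3) = 0.421875, coefficient = 4
x_4 = 1.0000, f(x_4) = 1.000000, coefficient = 1

I ≈ (0.250000/3) × 3.000000 = 0.250000
Exact value: 0.250000
Error: 0.000000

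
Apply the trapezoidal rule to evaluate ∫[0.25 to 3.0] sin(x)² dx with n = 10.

f(x) = sin(x)²
a = 0.25, b = 3.0, n = 10
h = (b - a)/n = 0.275000

Trapezoidal rule: (h/2)[f(x₀) + 2f(x₁) + 2f(x₂) + ... + f(xₙ)]

x_0 = 0.2500, f(x_0) = 0.061209, coefficient = 1
x_1 = 0.5250, f(x_1) = 0.251214, coefficient = 2
x_2 = 0.8000, f(x_2) = 0.514600, coefficient = 2
x_3 = 1.0750, f(x_3) = 0.773679, coefficient = 2
x_4 = 1.3500, f(x_4) = 0.952036, coefficient = 2
x_5 = 1.6250, f(x_5) = 0.997065, coefficient = 2
x_6 = 1.9000, f(x_6) = 0.895484, coefficient = 2
x_7 = 2.1750, f(x_7) = 0.677255, coefficient = 2
x_8 = 2.4500, f(x_8) = 0.406744, coefficient = 2
x_9 = 2.7250, f(x_9) = 0.163739, coefficient = 2
x_10 = 3.0000, f(x_10) = 0.019915, coefficient = 1

I ≈ (0.275000/2) × 11.344754 = 1.559904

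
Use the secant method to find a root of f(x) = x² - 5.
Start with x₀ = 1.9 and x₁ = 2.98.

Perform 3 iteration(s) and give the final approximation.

f(x) = x² - 5
x₀ = 1.9, x₁ = 2.98

Secant formula: x_{n+1} = x_n - f(x_n)(x_n - x_{n-1})/(f(x_n) - f(x_{n-1}))

Iteration 1:
  f(1.900000) = -1.390000
  f(2.980000) = 3.880400
  x_2 = 2.980000 - 3.880400×(2.980000 - 1.900000)/(3.880400 - (-1.390000))
       = 2.184836
Iteration 2:
  f(2.980000) = 3.880400
  f(2.184836) = -0.226491
  x_3 = 2.184836 - (-0.226491)×(2.184836 - 2.980000)/(-0.226491 - 3.880400)
       = 2.228689
Iteration 3:
  f(2.184836) = -0.226491
  f(2.228689) = -0.032947
  x_4 = 2.228689 - (-0.032947)×(2.228689 - 2.184836)/(-0.032947 - (-0.226491))
       = 2.236154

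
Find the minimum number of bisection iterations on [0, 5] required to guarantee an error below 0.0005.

We need (b-a)/2^n ≤ 0.0005
(5 - 0)/2^n ≤ 0.0005
5/2^n ≤ 0.0005
2^n ≥ 10000
n ≥ log₂(10000) = 13.29
n ≥ 14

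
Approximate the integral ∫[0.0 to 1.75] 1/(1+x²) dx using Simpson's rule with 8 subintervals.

f(x) = 1/(1+x²)
a = 0.0, b = 1.75, n = 8
h = (b - a)/n = 0.218750

Simpson's rule: (h/3)[f(x₀) + 4f(x₁) + 2f(x₂) + ... + f(xₙ)]

x_0 = 0.0000, f(x_0) = 1.000000, coefficient = 1
x_1 = 0.2188, f(x_1) = 0.954334, coefficient = 4
x_2 = 0.4375, f(x_2) = 0.839344, coefficient = 2
x_3 = 0.6562, f(x_3) = 0.698976, coefficient = 4
x_4 = 0.8750, f(x_4) = 0.566372, coefficient = 2
x_5 = 1.0938, f(x_5) = 0.455313, coefficient = 4
x_6 = 1.3125, f(x_6) = 0.367288, coefficient = 2
x_7 = 1.5312, f(x_7) = 0.298978, coefficient = 4
x_8 = 1.7500, f(x_8) = 0.246154, coefficient = 1

I ≈ (0.218750/3) × 14.422568 = 1.051646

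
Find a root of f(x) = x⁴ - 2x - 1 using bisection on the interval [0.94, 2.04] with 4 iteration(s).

f(x) = x⁴ - 2x - 1
Initial interval: [0.94, 2.04]

Iteration 1:
  c_1 = (0.940000 + 2.040000)/2 = 1.490000
  f(c_1) = f(1.490000) = 0.948844
  f(a) × f(c) < 0, new interval: [0.940000, 1.490000]
Iteration 2:
  c_2 = (0.940000 + 1.490000)/2 = 1.215000
  f(c_2) = f(1.215000) = -1.250760
  f(a) × f(c) ≥ 0, new interval: [1.215000, 1.490000]
Iteration 3:
  c_3 = (1.215000 + 1.490000)/2 = 1.352500
  f(c_3) = f(1.352500) = -0.358822
  f(a) × f(c) ≥ 0, new interval: [1.352500, 1.490000]
Iteration 4:
  c_4 = (1.352500 + 1.490000)/2 = 1.421250
  f(c_4) = f(1.421250) = 0.237704
  f(a) × f(c) < 0, new interval: [1.352500, 1.421250]

After 4 iteration(s), the approximation is c_4 = 1.421250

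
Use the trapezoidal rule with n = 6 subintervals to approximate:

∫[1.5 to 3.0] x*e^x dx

f(x) = x*e^x
a = 1.5, b = 3.0, n = 6
h = (b - a)/n = 0.250000

Trapezoidal rule: (h/2)[f(x₀) + 2f(x₁) + 2f(x₂) + ... + f(xₙ)]

x_0 = 1.5000, f(x_0) = 6.722534, coefficient = 1
x_1 = 1.7500, f(x_1) = 10.070555, coefficient = 2
x_2 = 2.0000, f(x_2) = 14.778112, coefficient = 2
x_3 = 2.2500, f(x_3) = 21.347406, coefficient = 2
x_4 = 2.5000, f(x_4) = 30.456235, coefficient = 2
x_5 = 2.7500, f(x_5) = 43.017238, coefficient = 2
x_6 = 3.0000, f(x_6) = 60.256611, coefficient = 1

I ≈ (0.250000/2) × 306.318235 = 38.289779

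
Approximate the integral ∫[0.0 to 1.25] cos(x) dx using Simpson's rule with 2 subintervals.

f(x) = cos(x)
a = 0.0, b = 1.25, n = 2
h = (b - a)/n = 0.625000

Simpson's rule: (h/3)[f(x₀) + 4f(x₁) + 2f(x₂) + ... + f(xₙ)]

x_0 = 0.0000, f(x_0) = 1.000000, coefficient = 1
x_1 = 0.6250, f(x_1) = 0.810963, coefficient = 4
x_2 = 1.2500, f(x_2) = 0.315322, coefficient = 1

I ≈ (0.625000/3) × 4.559175 = 0.949828
Exact value: 0.948985
Error: 0.000843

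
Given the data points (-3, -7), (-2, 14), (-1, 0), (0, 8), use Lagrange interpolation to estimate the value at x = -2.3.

Lagrange interpolation formula:
P(x) = Σ yᵢ × Lᵢ(x)
where Lᵢ(x) = Π_{j≠i} (x - xⱼ)/(xᵢ - xⱼ)

L_0(-2.3) = (-2.3 - (-2))/(-3 - (-2)) × (-2.3 - (-1))/(-3 - (-1)) × (-2.3 - 0)/(-3 - 0) = 0.149500
L_1(-2.3) = (-2.3 - (-3))/(-2 - (-3)) × (-2.3 - (-1))/(-2 - (-1)) × (-2.3 - 0)/(-2 - 0) = 1.046500
L_2(-2.3) = (-2.3 - (-3))/(-1 - (-3)) × (-2.3 - (-2))/(-1 - (-2)) × (-2.3 - 0)/(-1 - 0) = -0.241500
L_3(-2.3) = (-2.3 - (-3))/(0 - (-3)) × (-2.3 - (-2))/(0 - (-2)) × (-2.3 - (-1))/(0 - (-1)) = 0.045500

P(-2.3) = (-7)×L_0(-2.3) + 14×L_1(-2.3) + 0×L_2(-2.3) + 8×L_3(-2.3)
P(-2.3) = 13.968500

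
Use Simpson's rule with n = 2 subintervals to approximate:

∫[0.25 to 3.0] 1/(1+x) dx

f(x) = 1/(1+x)
a = 0.25, b = 3.0, n = 2
h = (b - a)/n = 1.375000

Simpson's rule: (h/3)[f(x₀) + 4f(x₁) + 2f(x₂) + ... + f(xₙ)]

x_0 = 0.2500, f(x_0) = 0.800000, coefficient = 1
x_1 = 1.6250, f(x_1) = 0.380952, coefficient = 4
x_2 = 3.0000, f(x_2) = 0.250000, coefficient = 1

I ≈ (1.375000/3) × 2.573810 = 1.179663
Exact value: 1.163151
Error: 0.016512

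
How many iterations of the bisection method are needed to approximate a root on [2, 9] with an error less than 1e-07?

We need (b-a)/2^n ≤ 1e-07
(9 - 2)/2^n ≤ 1e-07
7/2^n ≤ 1e-07
2^n ≥ 70000000
n ≥ log₂(70000000) = 26.06
n ≥ 27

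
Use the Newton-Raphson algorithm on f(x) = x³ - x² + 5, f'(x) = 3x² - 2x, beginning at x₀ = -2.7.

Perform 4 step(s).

f(x) = x³ - x² + 5
f'(x) = 3x² - 2x
x₀ = -2.7

Newton-Raphson formula: x_{n+1} = x_n - f(x_n)/f'(x_n)

Iteration 1:
  f(-2.700000) = -21.973000
  f'(-2.700000) = 27.270000
  x_1 = -2.700000 - (-21.973000)/27.270000 = -1.894243
Iteration 2:
  f(-1.894243) = -5.384993
  f'(-1.894243) = 14.552952
  x_2 = -1.894243 - (-5.384993)/14.552952 = -1.524215
Iteration 3:
  f(-1.524215) = -0.864337
  f'(-1.524215) = 10.018126
  x_3 = -1.524215 - (-0.864337)/10.018126 = -1.437938
Iteration 4:
  f(-1.437938) = -0.040839
  f'(-1.437938) = 9.078871
  x_4 = -1.437938 - (-0.040839)/9.078871 = -1.433440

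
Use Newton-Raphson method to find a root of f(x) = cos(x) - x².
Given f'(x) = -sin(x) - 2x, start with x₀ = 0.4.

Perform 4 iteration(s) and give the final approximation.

f(x) = cos(x) - x²
f'(x) = -sin(x) - 2x
x₀ = 0.4

Newton-Raphson formula: x_{n+1} = x_n - f(x_n)/f'(x_n)

Iteration 1:
  f(0.400000) = 0.761061
  f'(0.400000) = -1.189418
  x_1 = 0.400000 - 0.761061/(-1.189418) = 1.039860
Iteration 2:
  f(1.039860) = -0.574967
  f'(1.039860) = -2.942053
  x_2 = 1.039860 - (-0.574967)/(-2.942053) = 0.844429
Iteration 3:
  f(0.844429) = -0.048902
  f'(0.844429) = -2.436450
  x_3 = 0.844429 - (-0.048902)/(-2.436450) = 0.824358
Iteration 4:
  f(0.824358) = -0.000538
  f'(0.824358) = -2.382828
  x_4 = 0.824358 - (-0.000538)/(-2.382828) = 0.824132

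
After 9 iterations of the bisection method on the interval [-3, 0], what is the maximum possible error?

Bisection error bound: |error| ≤ (b-a)/2^n
|error| ≤ (0 - (-3))/2^9 = 3/2^9
|error| ≤ 0.0058593750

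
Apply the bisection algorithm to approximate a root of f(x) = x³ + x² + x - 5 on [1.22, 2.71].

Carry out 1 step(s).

f(x) = x³ + x² + x - 5
Initial interval: [1.22, 2.71]

Iteration 1:
  c_1 = (1.220000 + 2.710000)/2 = 1.965000
  f(c_1) = f(1.965000) = 8.413532
  f(a) × f(c) < 0, new interval: [1.220000, 1.965000]

After 1 iteration(s), the approximation is c_1 = 1.965000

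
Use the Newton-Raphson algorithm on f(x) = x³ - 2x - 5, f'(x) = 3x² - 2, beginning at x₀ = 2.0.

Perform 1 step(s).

f(x) = x³ - 2x - 5
f'(x) = 3x² - 2
x₀ = 2.0

Newton-Raphson formula: x_{n+1} = x_n - f(x_n)/f'(x_n)

Iteration 1:
  f(2.000000) = -1.000000
  f'(2.000000) = 10.000000
  x_1 = 2.000000 - (-1.000000)/10.000000 = 2.100000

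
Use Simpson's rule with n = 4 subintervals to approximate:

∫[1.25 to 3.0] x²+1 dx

f(x) = x²+1
a = 1.25, b = 3.0, n = 4
h = (b - a)/n = 0.437500

Simpson's rule: (h/3)[f(x₀) + 4f(x₁) + 2f(x₂) + ... + f(xₙ)]

x_0 = 1.2500, f(x_0) = 2.562500, coefficient = 1
x_1 = 1.6875, f(x_1) = 3.847656, coefficient = 4
x_2 = 2.1250, f(x_2) = 5.515625, coefficient = 2
x_3 = 2.5625, f(x_3) = 7.566406, coefficient = 4
x_4 = 3.0000, f(x_4) = 10.000000, coefficient = 1

I ≈ (0.437500/3) × 69.250000 = 10.098958
Exact value: 10.098958
Error: 0.000000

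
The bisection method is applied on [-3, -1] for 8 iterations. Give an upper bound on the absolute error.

Bisection error bound: |error| ≤ (b-a)/2^n
|error| ≤ (-1 - (-3))/2^8 = 2/2^8
|error| ≤ 0.0078125000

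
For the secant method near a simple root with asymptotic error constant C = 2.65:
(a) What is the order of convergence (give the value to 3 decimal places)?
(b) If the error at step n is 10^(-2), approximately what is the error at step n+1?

(a) Secant method has superlinear convergence with order φ = (1+√5)/2 ≈ 1.618.
    This means |e_{n+1}| ≈ C|e_n|^1.618.

(b) With |e_n| = 10^(-2) and C = 2.65:
    |e_{n+1}| ≈ 2.65 × (10^(-2))^1.618 = 2.65 × 10^(-3.24)

(a) ≈ 1.618 (golden ratio); (b) |e_{n+1}| ≈ 1.539e-03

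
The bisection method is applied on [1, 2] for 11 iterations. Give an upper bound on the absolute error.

Bisection error bound: |error| ≤ (b-a)/2^n
|error| ≤ (2 - 1)/2^11 = 1/2^11
|error| ≤ 0.0004882812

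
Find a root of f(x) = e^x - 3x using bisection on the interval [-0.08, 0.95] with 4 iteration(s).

f(x) = e^x - 3x
Initial interval: [-0.08, 0.95]

Iteration 1:
  c_1 = (-0.080000 + 0.950000)/2 = 0.435000
  f(c_1) = f(0.435000) = 0.239963
  f(a) × f(c) ≥ 0, new interval: [0.435000, 0.950000]
Iteration 2:
  c_2 = (0.435000 + 0.950000)/2 = 0.692500
  f(c_2) = f(0.692500) = -0.078794
  f(a) × f(c) < 0, new interval: [0.435000, 0.692500]
Iteration 3:
  c_3 = (0.435000 + 0.692500)/2 = 0.563750
  f(c_3) = f(0.563750) = 0.066000
  f(a) × f(c) ≥ 0, new interval: [0.563750, 0.692500]
Iteration 4:
  c_4 = (0.563750 + 0.692500)/2 = 0.628125
  f(c_4) = f(0.628125) = -0.010282
  f(a) × f(c) < 0, new interval: [0.563750, 0.628125]

After 4 iteration(s), the approximation is c_4 = 0.628125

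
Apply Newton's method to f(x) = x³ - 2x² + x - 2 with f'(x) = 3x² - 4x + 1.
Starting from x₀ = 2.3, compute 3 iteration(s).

f(x) = x³ - 2x² + x - 2
f'(x) = 3x² - 4x + 1
x₀ = 2.3

Newton-Raphson formula: x_{n+1} = x_n - f(x_n)/f'(x_n)

Iteration 1:
  f(2.300000) = 1.887000
  f'(2.300000) = 7.670000
  x_1 = 2.300000 - 1.887000/7.670000 = 2.053977
Iteration 2:
  f(2.053977) = 0.281694
  f'(2.053977) = 5.440553
  x_2 = 2.053977 - 0.281694/5.440553 = 2.002200
Iteration 3:
  f(2.002200) = 0.011019
  f'(2.002200) = 5.017613
  x_3 = 2.002200 - 0.011019/5.017613 = 2.000004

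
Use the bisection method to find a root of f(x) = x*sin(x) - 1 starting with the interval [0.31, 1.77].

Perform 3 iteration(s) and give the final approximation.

f(x) = x*sin(x) - 1
Initial interval: [0.31, 1.77]

Iteration 1:
  c_1 = (0.310000 + 1.770000)/2 = 1.040000
  f(c_1) = f(1.040000) = -0.103100
  f(a) × f(c) ≥ 0, new interval: [1.040000, 1.770000]
Iteration 2:
  c_2 = (1.040000 + 1.770000)/2 = 1.405000
  f(c_2) = f(1.405000) = 0.385734
  f(a) × f(c) < 0, new interval: [1.040000, 1.405000]
Iteration 3:
  c_3 = (1.040000 + 1.405000)/2 = 1.222500
  f(c_3) = f(1.222500) = 0.149096
  f(a) × f(c) < 0, new interval: [1.040000, 1.222500]

After 3 iteration(s), the approximation is c_3 = 1.222500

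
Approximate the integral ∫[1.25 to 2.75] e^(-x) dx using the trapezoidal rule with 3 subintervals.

f(x) = e^(-x)
a = 1.25, b = 2.75, n = 3
h = (b - a)/n = 0.500000

Trapezoidal rule: (h/2)[f(x₀) + 2f(x₁) + 2f(x₂) + ... + f(xₙ)]

x_0 = 1.2500, f(x_0) = 0.286505, coefficient = 1
x_1 = 1.7500, f(x_1) = 0.173774, coefficient = 2
x_2 = 2.2500, f(x_2) = 0.105399, coefficient = 2
x_3 = 2.7500, f(x_3) = 0.063928, coefficient = 1

I ≈ (0.500000/2) × 0.908779 = 0.227195
Exact value: 0.222577
Error: 0.004618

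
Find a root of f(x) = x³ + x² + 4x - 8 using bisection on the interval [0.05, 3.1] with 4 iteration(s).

f(x) = x³ + x² + 4x - 8
Initial interval: [0.05, 3.1]

Iteration 1:
  c_1 = (0.050000 + 3.100000)/2 = 1.575000
  f(c_1) = f(1.575000) = 4.687609
  f(a) × f(c) < 0, new interval: [0.050000, 1.575000]
Iteration 2:
  c_2 = (0.050000 + 1.575000)/2 = 0.812500
  f(c_2) = f(0.812500) = -3.553467
  f(a) × f(c) ≥ 0, new interval: [0.812500, 1.575000]
Iteration 3:
  c_3 = (0.812500 + 1.575000)/2 = 1.193750
  f(c_3) = f(1.193750) = -0.098821
  f(a) × f(c) ≥ 0, new interval: [1.193750, 1.575000]
Iteration 4:
  c_4 = (1.193750 + 1.575000)/2 = 1.384375
  f(c_4) = f(1.384375) = 2.107141
  f(a) × f(c) < 0, new interval: [1.193750, 1.384375]

After 4 iteration(s), the approximation is c_4 = 1.384375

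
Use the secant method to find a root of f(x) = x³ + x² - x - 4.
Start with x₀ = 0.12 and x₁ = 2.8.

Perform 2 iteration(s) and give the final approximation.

f(x) = x³ + x² - x - 4
x₀ = 0.12, x₁ = 2.8

Secant formula: x_{n+1} = x_n - f(x_n)(x_n - x_{n-1})/(f(x_n) - f(x_{n-1}))

Iteration 1:
  f(0.120000) = -4.103872
  f(2.800000) = 22.992000
  x_2 = 2.800000 - 22.992000×(2.800000 - 0.120000)/(22.992000 - (-4.103872))
       = 0.525906
Iteration 2:
  f(2.800000) = 22.992000
  f(0.525906) = -4.103875
  x_3 = 0.525906 - (-4.103875)×(0.525906 - 2.800000)/(-4.103875 - 22.992000)
       = 0.870335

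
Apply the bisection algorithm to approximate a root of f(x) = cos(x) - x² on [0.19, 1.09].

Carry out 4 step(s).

f(x) = cos(x) - x²
Initial interval: [0.19, 1.09]

Iteration 1:
  c_1 = (0.190000 + 1.090000)/2 = 0.640000
  f(c_1) = f(0.640000) = 0.392496
  f(a) × f(c) ≥ 0, new interval: [0.640000, 1.090000]
Iteration 2:
  c_2 = (0.640000 + 1.090000)/2 = 0.865000
  f(c_2) = f(0.865000) = -0.099585
  f(a) × f(c) < 0, new interval: [0.640000, 0.865000]
Iteration 3:
  c_3 = (0.640000 + 0.865000)/2 = 0.752500
  f(c_3) = f(0.752500) = 0.163726
  f(a) × f(c) ≥ 0, new interval: [0.752500, 0.865000]
Iteration 4:
  c_4 = (0.752500 + 0.865000)/2 = 0.808750
  f(c_4) = f(0.808750) = 0.036327
  f(a) × f(c) ≥ 0, new interval: [0.808750, 0.865000]

After 4 iteration(s), the approximation is c_4 = 0.808750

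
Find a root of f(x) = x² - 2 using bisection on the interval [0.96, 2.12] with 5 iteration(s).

f(x) = x² - 2
Initial interval: [0.96, 2.12]

Iteration 1:
  c_1 = (0.960000 + 2.120000)/2 = 1.540000
  f(c_1) = f(1.540000) = 0.371600
  f(a) × f(c) < 0, new interval: [0.960000, 1.540000]
Iteration 2:
  c_2 = (0.960000 + 1.540000)/2 = 1.250000
  f(c_2) = f(1.250000) = -0.437500
  f(a) × f(c) ≥ 0, new interval: [1.250000, 1.540000]
Iteration 3:
  c_3 = (1.250000 + 1.540000)/2 = 1.395000
  f(c_3) = f(1.395000) = -0.053975
  f(a) × f(c) ≥ 0, new interval: [1.395000, 1.540000]
Iteration 4:
  c_4 = (1.395000 + 1.540000)/2 = 1.467500
  f(c_4) = f(1.467500) = 0.153556
  f(a) × f(c) < 0, new interval: [1.395000, 1.467500]
Iteration 5:
  c_5 = (1.395000 + 1.467500)/2 = 1.431250
  f(c_5) = f(1.431250) = 0.048477
  f(a) × f(c) < 0, new interval: [1.395000, 1.431250]

After 5 iteration(s), the approximation is c_5 = 1.431250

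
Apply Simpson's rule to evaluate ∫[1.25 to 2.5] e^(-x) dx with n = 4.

f(x) = e^(-x)
a = 1.25, b = 2.5, n = 4
h = (b - a)/n = 0.312500

Simpson's rule: (h/3)[f(x₀) + 4f(x₁) + 2f(x₂) + ... + f(xₙ)]

x_0 = 1.2500, f(x_0) = 0.286505, coefficient = 1
x_1 = 1.5625, f(x_1) = 0.209611, coefficient = 4
x_2 = 1.8750, f(x_2) = 0.153355, coefficient = 2
x_3 = 2.1875, f(x_3) = 0.112197, coefficient = 4
x_4 = 2.5000, f(x_4) = 0.082085, coefficient = 1

I ≈ (0.312500/3) × 1.962533 = 0.204431
Exact value: 0.204420
Error: 0.000011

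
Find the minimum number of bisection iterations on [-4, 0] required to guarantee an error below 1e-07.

We need (b-a)/2^n ≤ 1e-07
(0 - (-4))/2^n ≤ 1e-07
4/2^n ≤ 1e-07
2^n ≥ 40000000
n ≥ log₂(40000000) = 25.25
n ≥ 26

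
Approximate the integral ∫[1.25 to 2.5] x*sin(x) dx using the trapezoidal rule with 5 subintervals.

f(x) = x*sin(x)
a = 1.25, b = 2.5, n = 5
h = (b - a)/n = 0.250000

Trapezoidal rule: (h/2)[f(x₀) + 2f(x₁) + 2f(x₂) + ... + f(xₙ)]

x_0 = 1.2500, f(x_0) = 1.186231, coefficient = 1
x_1 = 1.5000, f(x_1) = 1.496242, coefficient = 2
x_2 = 1.7500, f(x_2) = 1.721975, coefficient = 2
x_3 = 2.0000, f(x_3) = 1.818595, coefficient = 2
x_4 = 2.2500, f(x_4) = 1.750665, coefficient = 2
x_5 = 2.5000, f(x_5) = 1.496180, coefficient = 1

I ≈ (0.250000/2) × 16.257366 = 2.032171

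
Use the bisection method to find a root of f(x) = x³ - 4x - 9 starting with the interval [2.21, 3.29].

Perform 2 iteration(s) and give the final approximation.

f(x) = x³ - 4x - 9
Initial interval: [2.21, 3.29]

Iteration 1:
  c_1 = (2.210000 + 3.290000)/2 = 2.750000
  f(c_1) = f(2.750000) = 0.796875
  f(a) × f(c) < 0, new interval: [2.210000, 2.750000]
Iteration 2:
  c_2 = (2.210000 + 2.750000)/2 = 2.480000
  f(c_2) = f(2.480000) = -3.667008
  f(a) × f(c) ≥ 0, new interval: [2.480000, 2.750000]

After 2 iteration(s), the approximation is c_2 = 2.480000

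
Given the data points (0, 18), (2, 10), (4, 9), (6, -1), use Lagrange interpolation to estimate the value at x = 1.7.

Lagrange interpolation formula:
P(x) = Σ yᵢ × Lᵢ(x)
where Lᵢ(x) = Π_{j≠i} (x - xⱼ)/(xᵢ - xⱼ)

L_0(1.7) = (1.7 - 2)/(0 - 2) × (1.7 - 4)/(0 - 4) × (1.7 - 6)/(0 - 6) = 0.061813
L_1(1.7) = (1.7 - 0)/(2 - 0) × (1.7 - 4)/(2 - 4) × (1.7 - 6)/(2 - 6) = 1.050812
L_2(1.7) = (1.7 - 0)/(4 - 0) × (1.7 - 2)/(4 - 2) × (1.7 - 6)/(4 - 6) = -0.137063
L_3(1.7) = (1.7 - 0)/(6 - 0) × (1.7 - 2)/(6 - 2) × (1.7 - 4)/(6 - 4) = 0.024438

P(1.7) = 18×L_0(1.7) + 10×L_1(1.7) + 9×L_2(1.7) + (-1)×L_3(1.7)
P(1.7) = 10.362750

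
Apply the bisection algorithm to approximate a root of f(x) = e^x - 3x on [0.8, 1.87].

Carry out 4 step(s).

f(x) = e^x - 3x
Initial interval: [0.8, 1.87]

Iteration 1:
  c_1 = (0.800000 + 1.870000)/2 = 1.335000
  f(c_1) = f(1.335000) = -0.205004
  f(a) × f(c) ≥ 0, new interval: [1.335000, 1.870000]
Iteration 2:
  c_2 = (1.335000 + 1.870000)/2 = 1.602500
  f(c_2) = f(1.602500) = 0.157930
  f(a) × f(c) < 0, new interval: [1.335000, 1.602500]
Iteration 3:
  c_3 = (1.335000 + 1.602500)/2 = 1.468750
  f(c_3) = f(1.468750) = -0.062448
  f(a) × f(c) ≥ 0, new interval: [1.468750, 1.602500]
Iteration 4:
  c_4 = (1.468750 + 1.602500)/2 = 1.535625
  f(c_4) = f(1.535625) = 0.037352
  f(a) × f(c) < 0, new interval: [1.468750, 1.535625]

After 4 iteration(s), the approximation is c_4 = 1.535625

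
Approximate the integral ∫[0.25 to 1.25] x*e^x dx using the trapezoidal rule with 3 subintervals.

f(x) = x*e^x
a = 0.25, b = 1.25, n = 3
h = (b - a)/n = 0.333333

Trapezoidal rule: (h/2)[f(x₀) + 2f(x₁) + 2f(x₂) + ... + f(xₙ)]

x_0 = 0.2500, f(x_0) = 0.321006, coefficient = 1
x_1 = 0.5833, f(x_1) = 1.045334, coefficient = 2
x_2 = 0.9167, f(x_2) = 2.292528, coefficient = 2
x_3 = 1.2500, f(x_3) = 4.362929, coefficient = 1

I ≈ (0.333333/2) × 11.359661 = 1.893277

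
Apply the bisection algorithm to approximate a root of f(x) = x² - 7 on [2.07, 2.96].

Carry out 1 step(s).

f(x) = x² - 7
Initial interval: [2.07, 2.96]

Iteration 1:
  c_1 = (2.070000 + 2.960000)/2 = 2.515000
  f(c_1) = f(2.515000) = -0.674775
  f(a) × f(c) ≥ 0, new interval: [2.515000, 2.960000]

After 1 iteration(s), the approximation is c_1 = 2.515000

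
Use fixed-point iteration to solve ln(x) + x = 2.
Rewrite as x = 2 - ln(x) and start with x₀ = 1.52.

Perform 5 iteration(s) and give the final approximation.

Equation: ln(x) + x = 2
Fixed-point form: x = 2 - ln(x)
x₀ = 1.52

x_1 = g(1.520000) = 1.581290
x_2 = g(1.581290) = 1.541759
x_3 = g(1.541759) = 1.567076
x_4 = g(1.567076) = 1.550789
x_5 = g(1.550789) = 1.561236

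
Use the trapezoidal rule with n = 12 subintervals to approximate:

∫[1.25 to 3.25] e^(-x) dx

f(x) = e^(-x)
a = 1.25, b = 3.25, n = 12
h = (b - a)/n = 0.166667

Trapezoidal rule: (h/2)[f(x₀) + 2f(x₁) + 2f(x₂) + ... + f(xₙ)]

x_0 = 1.2500, f(x_0) = 0.286505, coefficient = 1
x_1 = 1.4167, f(x_1) = 0.242521, coefficient = 2
x_2 = 1.5833, f(x_2) = 0.205290, coefficient = 2
x_3 = 1.7500, f(x_3) = 0.173774, coefficient = 2
x_4 = 1.9167, f(x_4) = 0.147096, coefficient = 2
x_5 = 2.0833, f(x_5) = 0.124514, coefficient = 2
x_6 = 2.2500, f(x_6) = 0.105399, coefficient = 2
x_7 = 2.4167, f(x_7) = 0.089219, coefficient = 2
x_8 = 2.5833, f(x_8) = 0.075522, coefficient = 2
x_9 = 2.7500, f(x_9) = 0.063928, coefficient = 2
x_10 = 2.9167, f(x_10) = 0.054114, coefficient = 2
x_11 = 3.0833, f(x_11) = 0.045806, coefficient = 2
x_12 = 3.2500, f(x_12) = 0.038774, coefficient = 1

I ≈ (0.166667/2) × 2.979645 = 0.248304
Exact value: 0.247731
Error: 0.000573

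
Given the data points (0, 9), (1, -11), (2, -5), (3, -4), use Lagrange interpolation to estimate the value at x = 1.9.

Lagrange interpolation formula:
P(x) = Σ yᵢ × Lᵢ(x)
where Lᵢ(x) = Π_{j≠i} (x - xⱼ)/(xᵢ - xⱼ)

L_0(1.9) = (1.9 - 1)/(0 - 1) × (1.9 - 2)/(0 - 2) × (1.9 - 3)/(0 - 3) = -0.016500
L_1(1.9) = (1.9 - 0)/(1 - 0) × (1.9 - 2)/(1 - 2) × (1.9 - 3)/(1 - 3) = 0.104500
L_2(1.9) = (1.9 - 0)/(2 - 0) × (1.9 - 1)/(2 - 1) × (1.9 - 3)/(2 - 3) = 0.940500
L_3(1.9) = (1.9 - 0)/(3 - 0) × (1.9 - 1)/(3 - 1) × (1.9 - 2)/(3 - 2) = -0.028500

P(1.9) = 9×L_0(1.9) + (-11)×L_1(1.9) + (-5)×L_2(1.9) + (-4)×L_3(1.9)
P(1.9) = -5.886500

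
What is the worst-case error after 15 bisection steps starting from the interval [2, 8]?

Bisection error bound: |error| ≤ (b-a)/2^n
|error| ≤ (8 - 2)/2^15 = 6/2^15
|error| ≤ 0.0001831055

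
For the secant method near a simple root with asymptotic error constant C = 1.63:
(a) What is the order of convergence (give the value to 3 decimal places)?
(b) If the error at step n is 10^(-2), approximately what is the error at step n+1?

(a) Secant method has superlinear convergence with order φ = (1+√5)/2 ≈ 1.618.
    This means |e_{n+1}| ≈ C|e_n|^1.618.

(b) With |e_n| = 10^(-2) and C = 1.63:
    |e_{n+1}| ≈ 1.63 × (10^(-2))^1.618 = 1.63 × 10^(-3.24)

(a) ≈ 1.618 (golden ratio); (b) |e_{n+1}| ≈ 9.465e-04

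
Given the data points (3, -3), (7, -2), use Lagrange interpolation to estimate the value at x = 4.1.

Lagrange interpolation formula:
P(x) = Σ yᵢ × Lᵢ(x)
where Lᵢ(x) = Π_{j≠i} (x - xⱼ)/(xᵢ - xⱼ)

L_0(4.1) = (4.1 - 7)/(3 - 7) = 0.725000
L_1(4.1) = (4.1 - 3)/(7 - 3) = 0.275000

P(4.1) = (-3)×L_0(4.1) + (-2)×L_1(4.1)
P(4.1) = -2.725000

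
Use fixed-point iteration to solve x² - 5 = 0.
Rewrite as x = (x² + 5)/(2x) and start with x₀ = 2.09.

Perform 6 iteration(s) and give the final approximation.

Equation: x² - 5 = 0
Fixed-point form: x = (x² + 5)/(2x)
x₀ = 2.09

x_1 = g(2.090000) = 2.241172
x_2 = g(2.241172) = 2.236074
x_3 = g(2.236074) = 2.236068
x_4 = g(2.236068) = 2.236068
x_5 = g(2.236068) = 2.236068
x_6 = g(2.236068) = 2.236068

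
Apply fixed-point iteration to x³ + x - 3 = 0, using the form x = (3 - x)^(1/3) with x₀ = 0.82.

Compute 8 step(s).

Equation: x³ + x - 3 = 0
Fixed-point form: x = (3 - x)^(1/3)
x₀ = 0.82

x_1 = g(0.820000) = 1.296638
x_2 = g(1.296638) = 1.194269
x_3 = g(1.194269) = 1.217730
x_4 = g(1.217730) = 1.212433
x_5 = g(1.212433) = 1.213633
x_6 = g(1.213633) = 1.213362
x_7 = g(1.213362) = 1.213423
x_8 = g(1.213423) = 1.213409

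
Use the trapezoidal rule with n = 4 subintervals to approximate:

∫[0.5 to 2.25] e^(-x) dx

f(x) = e^(-x)
a = 0.5, b = 2.25, n = 4
h = (b - a)/n = 0.437500

Trapezoidal rule: (h/2)[f(x₀) + 2f(x₁) + 2f(x₂) + ... + f(xₙ)]

x_0 = 0.5000, f(x_0) = 0.606531, coefficient = 1
x_1 = 0.9375, f(x_1) = 0.391606, coefficient = 2
x_2 = 1.3750, f(x_2) = 0.252840, coefficient = 2
x_3 = 1.8125, f(x_3) = 0.163246, coefficient = 2
x_4 = 2.2500, f(x_4) = 0.105399, coefficient = 1

I ≈ (0.437500/2) × 2.327311 = 0.509099
Exact value: 0.501131
Error: 0.007968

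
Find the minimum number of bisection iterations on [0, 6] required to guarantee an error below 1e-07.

We need (b-a)/2^n ≤ 1e-07
(6 - 0)/2^n ≤ 1e-07
6/2^n ≤ 1e-07
2^n ≥ 60000000
n ≥ log₂(60000000) = 25.84
n ≥ 26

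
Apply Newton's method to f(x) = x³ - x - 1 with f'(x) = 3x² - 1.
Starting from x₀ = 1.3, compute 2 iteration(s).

f(x) = x³ - x - 1
f'(x) = 3x² - 1
x₀ = 1.3

Newton-Raphson formula: x_{n+1} = x_n - f(x_n)/f'(x_n)

Iteration 1:
  f(1.300000) = -0.103000
  f'(1.300000) = 4.070000
  x_1 = 1.300000 - (-0.103000)/4.070000 = 1.325307
Iteration 2:
  f(1.325307) = 0.002514
  f'(1.325307) = 4.269317
  x_2 = 1.325307 - 0.002514/4.269317 = 1.324718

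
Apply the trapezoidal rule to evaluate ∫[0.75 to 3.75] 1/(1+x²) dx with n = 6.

f(x) = 1/(1+x²)
a = 0.75, b = 3.75, n = 6
h = (b - a)/n = 0.500000

Trapezoidal rule: (h/2)[f(x₀) + 2f(x₁) + 2f(x₂) + ... + f(xₙ)]

x_0 = 0.7500, f(x_0) = 0.640000, coefficient = 1
x_1 = 1.2500, f(x_1) = 0.390244, coefficient = 2
x_2 = 1.7500, f(x_2) = 0.246154, coefficient = 2
x_3 = 2.2500, f(x_3) = 0.164948, coefficient = 2
x_4 = 2.7500, f(x_4) = 0.116788, coefficient = 2
x_5 = 3.2500, f(x_5) = 0.086486, coefficient = 2
x_6 = 3.7500, f(x_6) = 0.066390, coefficient = 1

I ≈ (0.500000/2) × 2.715632 = 0.678908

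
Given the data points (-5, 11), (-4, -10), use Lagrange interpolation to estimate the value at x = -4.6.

Lagrange interpolation formula:
P(x) = Σ yᵢ × Lᵢ(x)
where Lᵢ(x) = Π_{j≠i} (x - xⱼ)/(xᵢ - xⱼ)

L_0(-4.6) = (-4.6 - (-4))/(-5 - (-4)) = 0.600000
L_1(-4.6) = (-4.6 - (-5))/(-4 - (-5)) = 0.400000

P(-4.6) = 11×L_0(-4.6) + (-10)×L_1(-4.6)
P(-4.6) = 2.600000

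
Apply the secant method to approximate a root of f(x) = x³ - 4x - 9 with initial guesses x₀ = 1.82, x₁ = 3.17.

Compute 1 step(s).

f(x) = x³ - 4x - 9
x₀ = 1.82, x₁ = 3.17

Secant formula: x_{n+1} = x_n - f(x_n)(x_n - x_{n-1})/(f(x_n) - f(x_{n-1}))

Iteration 1:
  f(1.820000) = -10.251432
  f(3.170000) = 10.175013
  x_2 = 3.170000 - 10.175013×(3.170000 - 1.820000)/(10.175013 - (-10.251432))
       = 2.497525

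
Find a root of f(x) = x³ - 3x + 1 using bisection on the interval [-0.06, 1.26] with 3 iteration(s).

f(x) = x³ - 3x + 1
Initial interval: [-0.06, 1.26]

Iteration 1:
  c_1 = (-0.060000 + 1.260000)/2 = 0.600000
  f(c_1) = f(0.600000) = -0.584000
  f(a) × f(c) < 0, new interval: [-0.060000, 0.600000]
Iteration 2:
  c_2 = (-0.060000 + 0.600000)/2 = 0.270000
  f(c_2) = f(0.270000) = 0.209683
  f(a) × f(c) ≥ 0, new interval: [0.270000, 0.600000]
Iteration 3:
  c_3 = (0.270000 + 0.600000)/2 = 0.435000
  f(c_3) = f(0.435000) = -0.222687
  f(a) × f(c) < 0, new interval: [0.270000, 0.435000]

After 3 iteration(s), the approximation is c_3 = 0.435000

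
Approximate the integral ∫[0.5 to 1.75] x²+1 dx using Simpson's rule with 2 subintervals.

f(x) = x²+1
a = 0.5, b = 1.75, n = 2
h = (b - a)/n = 0.625000

Simpson's rule: (h/3)[f(x₀) + 4f(x₁) + 2f(x₂) + ... + f(xₙ)]

x_0 = 0.5000, f(x_0) = 1.250000, coefficient = 1
x_1 = 1.1250, f(x_1) = 2.265625, coefficient = 4
x_2 = 1.7500, f(x_2) = 4.062500, coefficient = 1

I ≈ (0.625000/3) × 14.375000 = 2.994792
Exact value: 2.994792
Error: 0.000000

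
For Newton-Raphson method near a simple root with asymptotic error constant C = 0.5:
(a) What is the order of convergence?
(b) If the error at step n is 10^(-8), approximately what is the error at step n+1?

(a) Newton-Raphson has quadratic (order 2) convergence near simple roots.
    This means |e_{n+1}| ≈ C|e_n|².

(b) With |e_n| = 10^(-8) and C = 0.5:
    |e_{n+1}| ≈ 0.5 × (10^(-8))² = 0.5 × 10^(-16)

(a) 2 (quadratic); (b) |e_{n+1}| ≈ 5.000e-17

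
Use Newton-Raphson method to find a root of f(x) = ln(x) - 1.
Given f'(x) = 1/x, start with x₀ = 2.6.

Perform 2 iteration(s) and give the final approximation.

f(x) = ln(x) - 1
f'(x) = 1/x
x₀ = 2.6

Newton-Raphson formula: x_{n+1} = x_n - f(x_n)/f'(x_n)

Iteration 1:
  f(2.600000) = -0.044489
  f'(2.600000) = 0.384615
  x_1 = 2.600000 - (-0.044489)/0.384615 = 2.715670
Iteration 2:
  f(2.715670) = -0.000961
  f'(2.715670) = 0.368233
  x_2 = 2.715670 - (-0.000961)/0.368233 = 2.718281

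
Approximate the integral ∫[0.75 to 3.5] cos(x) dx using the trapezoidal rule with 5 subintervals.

f(x) = cos(x)
a = 0.75, b = 3.5, n = 5
h = (b - a)/n = 0.550000

Trapezoidal rule: (h/2)[f(x₀) + 2f(x₁) + 2f(x₂) + ... + f(xₙ)]

x_0 = 0.7500, f(x_0) = 0.731689, coefficient = 1
x_1 = 1.3000, f(x_1) = 0.267499, coefficient = 2
x_2 = 1.8500, f(x_2) = -0.275590, coefficient = 2
x_3 = 2.4000, f(x_3) = -0.737394, coefficient = 2
x_4 = 2.9500, f(x_4) = -0.981702, coefficient = 2
x_5 = 3.5000, f(x_5) = -0.936457, coefficient = 1

I ≈ (0.550000/2) × -3.659142 = -1.006264
Exact value: -1.032422
Error: 0.026158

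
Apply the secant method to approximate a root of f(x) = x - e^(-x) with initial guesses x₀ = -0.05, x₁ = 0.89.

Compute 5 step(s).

f(x) = x - e^(-x)
x₀ = -0.05, x₁ = 0.89

Secant formula: x_{n+1} = x_n - f(x_n)(x_n - x_{n-1})/(f(x_n) - f(x_{n-1}))

Iteration 1:
  f(-0.050000) = -1.101271
  f(0.890000) = 0.479344
  x_2 = 0.890000 - 0.479344×(0.890000 - (-0.050000))/(0.479344 - (-1.101271))
       = 0.604932
Iteration 2:
  f(0.890000) = 0.479344
  f(0.604932) = 0.058820
  x_3 = 0.604932 - 0.058820×(0.604932 - 0.890000)/(0.058820 - 0.479344)
       = 0.565058
Iteration 3:
  f(0.604932) = 0.058820
  f(0.565058) = -0.003269
  x_4 = 0.565058 - (-0.003269)×(0.565058 - 0.604932)/(-0.003269 - 0.058820)
       = 0.567157
Iteration 4:
  f(0.565058) = -0.003269
  f(0.567157) = 0.000022
  x_5 = 0.567157 - 0.000022×(0.567157 - 0.565058)/(0.000022 - (-0.003269))
       = 0.567143
Iteration 5:
  f(0.567157) = 0.000022
  f(0.567143) = 0.000000
  x_6 = 0.567143 - 0.000000×(0.567143 - 0.567157)/(0.000000 - 0.000022)
       = 0.567143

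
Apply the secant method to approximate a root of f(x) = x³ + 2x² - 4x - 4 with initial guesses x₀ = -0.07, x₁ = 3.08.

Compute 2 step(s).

f(x) = x³ + 2x² - 4x - 4
x₀ = -0.07, x₁ = 3.08

Secant formula: x_{n+1} = x_n - f(x_n)(x_n - x_{n-1})/(f(x_n) - f(x_{n-1}))

Iteration 1:
  f(-0.070000) = -3.710543
  f(3.080000) = 31.870912
  x_2 = 3.080000 - 31.870912×(3.080000 - (-0.070000))/(31.870912 - (-3.710543))
       = 0.258492
Iteration 2:
  f(3.080000) = 31.870912
  f(0.258492) = -4.883059
  x_3 = 0.258492 - (-4.883059)×(0.258492 - 3.080000)/(-4.883059 - 31.870912)
       = 0.633352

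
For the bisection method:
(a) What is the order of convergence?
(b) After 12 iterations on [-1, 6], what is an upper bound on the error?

(a) Bisection has linear (order 1) convergence; the error is halved each step.

(b) Error bound = (b-a)/2^n = (6 - (-1))/2^{12}
    = 7/2^{12}

(a) 1 (linear); (b) error ≤ 1.71e-03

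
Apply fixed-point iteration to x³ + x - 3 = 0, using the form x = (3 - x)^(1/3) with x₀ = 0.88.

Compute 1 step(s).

Equation: x³ + x - 3 = 0
Fixed-point form: x = (3 - x)^(1/3)
x₀ = 0.88

x_1 = g(0.880000) = 1.284632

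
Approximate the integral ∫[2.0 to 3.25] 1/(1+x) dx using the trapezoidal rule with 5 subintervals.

f(x) = 1/(1+x)
a = 2.0, b = 3.25, n = 5
h = (b - a)/n = 0.250000

Trapezoidal rule: (h/2)[f(x₀) + 2f(x₁) + 2f(x₂) + ... + f(xₙ)]

x_0 = 2.0000, f(x_0) = 0.333333, coefficient = 1
x_1 = 2.2500, f(x_1) = 0.307692, coefficient = 2
x_2 = 2.5000, f(x_2) = 0.285714, coefficient = 2
x_3 = 2.7500, f(x_3) = 0.266667, coefficient = 2
x_4 = 3.0000, f(x_4) = 0.250000, coefficient = 2
x_5 = 3.2500, f(x_5) = 0.235294, coefficient = 1

I ≈ (0.250000/2) × 2.788774 = 0.348597
Exact value: 0.348307
Error: 0.000290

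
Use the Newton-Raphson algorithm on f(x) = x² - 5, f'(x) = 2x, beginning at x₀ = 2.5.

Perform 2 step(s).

f(x) = x² - 5
f'(x) = 2x
x₀ = 2.5

Newton-Raphson formula: x_{n+1} = x_n - f(x_n)/f'(x_n)

Iteration 1:
  f(2.500000) = 1.250000
  f'(2.500000) = 5.000000
  x_1 = 2.500000 - 1.250000/5.000000 = 2.250000
Iteration 2:
  f(2.250000) = 0.062500
  f'(2.250000) = 4.500000
  x_2 = 2.250000 - 0.062500/4.500000 = 2.236111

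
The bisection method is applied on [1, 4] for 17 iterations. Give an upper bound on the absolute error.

Bisection error bound: |error| ≤ (b-a)/2^n
|error| ≤ (4 - 1)/2^17 = 3/2^17
|error| ≤ 0.0000228882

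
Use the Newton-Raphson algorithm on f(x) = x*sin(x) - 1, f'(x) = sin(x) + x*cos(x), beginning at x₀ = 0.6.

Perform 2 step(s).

f(x) = x*sin(x) - 1
f'(x) = sin(x) + x*cos(x)
x₀ = 0.6

Newton-Raphson formula: x_{n+1} = x_n - f(x_n)/f'(x_n)

Iteration 1:
  f(0.600000) = -0.661215
  f'(0.600000) = 1.059844
  x_1 = 0.600000 - (-0.661215)/1.059844 = 1.223879
Iteration 2:
  f(1.223879) = 0.150967
  f'(1.223879) = 1.356545
  x_2 = 1.223879 - 0.150967/1.356545 = 1.112591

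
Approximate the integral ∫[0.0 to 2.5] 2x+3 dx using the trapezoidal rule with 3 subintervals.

f(x) = 2x+3
a = 0.0, b = 2.5, n = 3
h = (b - a)/n = 0.833333

Trapezoidal rule: (h/2)[f(x₀) + 2f(x₁) + 2f(x₂) + ... + f(xₙ)]

x_0 = 0.0000, f(x_0) = 3.000000, coefficient = 1
x_1 = 0.8333, f(x_1) = 4.666667, coefficient = 2
x_2 = 1.6667, f(x_2) = 6.333333, coefficient = 2
x_3 = 2.5000, f(x_3) = 8.000000, coefficient = 1

I ≈ (0.833333/2) × 33.000000 = 13.750000
Exact value: 13.750000
Error: 0.000000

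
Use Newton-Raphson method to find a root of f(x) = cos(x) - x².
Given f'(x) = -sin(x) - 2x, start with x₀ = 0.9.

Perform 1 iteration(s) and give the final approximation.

f(x) = cos(x) - x²
f'(x) = -sin(x) - 2x
x₀ = 0.9

Newton-Raphson formula: x_{n+1} = x_n - f(x_n)/f'(x_n)

Iteration 1:
  f(0.900000) = -0.188390
  f'(0.900000) = -2.583327
  x_1 = 0.900000 - (-0.188390)/(-2.583327) = 0.827075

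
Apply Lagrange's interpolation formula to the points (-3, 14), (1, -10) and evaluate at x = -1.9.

Lagrange interpolation formula:
P(x) = Σ yᵢ × Lᵢ(x)
where Lᵢ(x) = Π_{j≠i} (x - xⱼ)/(xᵢ - xⱼ)

L_0(-1.9) = (-1.9 - 1)/(-3 - 1) = 0.725000
L_1(-1.9) = (-1.9 - (-3))/(1 - (-3)) = 0.275000

P(-1.9) = 14×L_0(-1.9) + (-10)×L_1(-1.9)
P(-1.9) = 7.400000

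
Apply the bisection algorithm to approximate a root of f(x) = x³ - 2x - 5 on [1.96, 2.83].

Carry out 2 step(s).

f(x) = x³ - 2x - 5
Initial interval: [1.96, 2.83]

Iteration 1:
  c_1 = (1.960000 + 2.830000)/2 = 2.395000
  f(c_1) = f(2.395000) = 3.947780
  f(a) × f(c) < 0, new interval: [1.960000, 2.395000]
Iteration 2:
  c_2 = (1.960000 + 2.395000)/2 = 2.177500
  f(c_2) = f(2.177500) = 0.969630
  f(a) × f(c) < 0, new interval: [1.960000, 2.177500]

After 2 iteration(s), the approximation is c_2 = 2.177500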